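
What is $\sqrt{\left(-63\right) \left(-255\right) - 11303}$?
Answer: $\sqrt{4762} \approx 69.007$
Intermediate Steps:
$\sqrt{\left(-63\right) \left(-255\right) - 11303} = \sqrt{16065 - 11303} = \sqrt{4762}$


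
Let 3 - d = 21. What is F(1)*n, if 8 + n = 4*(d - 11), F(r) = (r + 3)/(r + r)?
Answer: -248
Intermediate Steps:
d = -18 (d = 3 - 1*21 = 3 - 21 = -18)
F(r) = (3 + r)/(2*r) (F(r) = (3 + r)/((2*r)) = (3 + r)*(1/(2*r)) = (3 + r)/(2*r))
n = -124 (n = -8 + 4*(-18 - 11) = -8 + 4*(-29) = -8 - 116 = -124)
F(1)*n = ((1/2)*(3 + 1)/1)*(-124) = ((1/2)*1*4)*(-124) = 2*(-124) = -248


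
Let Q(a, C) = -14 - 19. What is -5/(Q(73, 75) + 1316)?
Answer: -5/1283 ≈ -0.0038971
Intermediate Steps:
Q(a, C) = -33
-5/(Q(73, 75) + 1316) = -5/(-33 + 1316) = -5/1283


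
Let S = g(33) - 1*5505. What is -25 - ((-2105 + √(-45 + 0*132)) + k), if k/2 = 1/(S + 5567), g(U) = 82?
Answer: 149759/72 - 3*I*√5 ≈ 2080.0 - 6.7082*I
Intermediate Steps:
S = -5423 (S = 82 - 1*5505 = 82 - 5505 = -5423)
k = 1/72 (k = 2/(-5423 + 5567) = 2/144 = 2*(1/144) = 1/72 ≈ 0.013889)
-25 - ((-2105 + √(-45 + 0*132)) + k) = -25 - ((-2105 + √(-45 + 0*132)) + 1/72) = -25 - ((-2105 + √(-45 + 0)) + 1/72) = -25 - ((-2105 + √(-45)) + 1/72) = -25 - ((-2105 + 3*I*√5) + 1/72) = -25 - (-151559/72 + 3*I*√5) = -25 + (151559/72 - 3*I*√5) = 149759/72 - 3*I*√5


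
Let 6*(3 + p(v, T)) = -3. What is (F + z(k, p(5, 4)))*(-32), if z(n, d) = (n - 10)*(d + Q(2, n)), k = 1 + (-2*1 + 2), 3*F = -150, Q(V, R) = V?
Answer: 1168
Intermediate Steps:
p(v, T) = -7/2 (p(v, T) = -3 + (⅙)*(-3) = -3 - ½ = -7/2)
F = -50 (F = (⅓)*(-150) = -50)
k = 1 (k = 1 + (-2 + 2) = 1 + 0 = 1)
z(n, d) = (-10 + n)*(2 + d) (z(n, d) = (n - 10)*(d + 2) = (-10 + n)*(2 + d))
(F + z(k, p(5, 4)))*(-32) = (-50 + (-20 - 10*(-7/2) + 2*1 - 7/2*1))*(-32) = (-50 + (-20 + 35 + 2 - 7/2))*(-32) = (-50 + 27/2)*(-32) = -73/2*(-32) = 1168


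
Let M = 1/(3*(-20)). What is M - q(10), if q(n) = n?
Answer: -601/60 ≈ -10.017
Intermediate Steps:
M = -1/60 (M = 1/(-60) = -1/60 ≈ -0.016667)
M - q(10) = -1/60 - 1*10 = -1/60 - 10 = -601/60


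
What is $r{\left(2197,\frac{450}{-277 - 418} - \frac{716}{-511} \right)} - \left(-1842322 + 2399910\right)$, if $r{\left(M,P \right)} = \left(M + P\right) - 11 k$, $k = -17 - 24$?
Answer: $- \frac{39416779726}{71029} \approx -5.5494 \cdot 10^{5}$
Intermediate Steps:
$k = -41$
$r{\left(M,P \right)} = 451 + M + P$ ($r{\left(M,P \right)} = \left(M + P\right) - -451 = \left(M + P\right) + 451 = 451 + M + P$)
$r{\left(2197,\frac{450}{-277 - 418} - \frac{716}{-511} \right)} - \left(-1842322 + 2399910\right) = \left(451 + 2197 + \left(\frac{450}{-277 - 418} - \frac{716}{-511}\right)\right) - \left(-1842322 + 2399910\right) = \left(451 + 2197 + \left(\frac{450}{-277 - 418} - - \frac{716}{511}\right)\right) - 557588 = \left(451 + 2197 + \left(\frac{450}{-695} + \frac{716}{511}\right)\right) - 557588 = \left(451 + 2197 + \left(450 \left(- \frac{1}{695}\right) + \frac{716}{511}\right)\right) - 557588 = \left(451 + 2197 + \left(- \frac{90}{139} + \frac{716}{511}\right)\right) - 557588 = \left(451 + 2197 + \frac{53534}{71029}\right) - 557588 = \frac{188138326}{71029} - 557588 = - \frac{39416779726}{71029}$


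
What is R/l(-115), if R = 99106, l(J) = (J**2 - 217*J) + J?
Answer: 99106/38065 ≈ 2.6036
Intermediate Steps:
l(J) = J**2 - 216*J
R/l(-115) = 99106/((-115*(-216 - 115))) = 99106/((-115*(-331))) = 99106/38065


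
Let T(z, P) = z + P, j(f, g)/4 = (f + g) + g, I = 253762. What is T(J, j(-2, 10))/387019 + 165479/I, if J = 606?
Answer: 64215567737/98210715478 ≈ 0.65386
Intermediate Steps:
j(f, g) = 4*f + 8*g (j(f, g) = 4*((f + g) + g) = 4*(f + 2*g) = 4*f + 8*g)
T(z, P) = P + z
T(J, j(-2, 10))/387019 + 165479/I = ((4*(-2) + 8*10) + 606)/387019 + 165479/253762 = ((-8 + 80) + 606)*(1/387019) + 165479*(1/253762) = (72 + 606)*(1/387019) + 165479/253762 = 678*(1/387019) + 165479/253762 = 678/387019 + 165479/253762 = 64215567737/98210715478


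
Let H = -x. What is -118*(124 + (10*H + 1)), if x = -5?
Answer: -20650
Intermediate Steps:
H = 5 (H = -1*(-5) = 5)
-118*(124 + (10*H + 1)) = -118*(124 + (10*5 + 1)) = -118*(124 + (50 + 1)) = -118*(124 + 51) = -118*175 = -20650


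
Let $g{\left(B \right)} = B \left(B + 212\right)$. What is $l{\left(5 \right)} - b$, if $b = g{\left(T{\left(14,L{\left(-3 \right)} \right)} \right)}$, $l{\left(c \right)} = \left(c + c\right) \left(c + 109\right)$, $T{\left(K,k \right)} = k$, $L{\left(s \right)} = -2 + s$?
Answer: $2175$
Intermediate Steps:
$l{\left(c \right)} = 2 c \left(109 + c\right)$
$g{\left(B \right)} = B \left(212 + B\right)$
$b = -1035$ ($b = \left(-2 - 3\right) \left(212 - 5\right) = - 5 \left(212 - 5\right) = \left(-5\right) 207 = -1035$)
$l{\left(5 \right)} - b = 2 \cdot 5 \left(109 + 5\right) - -1035 = 2 \cdot 5 \cdot 114 + 1035 = 1140 + 1035 = 2175$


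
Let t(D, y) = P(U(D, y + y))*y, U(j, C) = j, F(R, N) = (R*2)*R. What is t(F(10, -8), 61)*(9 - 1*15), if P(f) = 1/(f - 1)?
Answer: -366/199 ≈ -1.8392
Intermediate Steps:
F(R, N) = 2*R**2 (F(R, N) = (2*R)*R = 2*R**2)
P(f) = 1/(-1 + f)
t(D, y) = y/(-1 + D)
t(F(10, -8), 61)*(9 - 1*15) = (61/(-1 + 2*10**2))*(9 - 1*15) = (61/(-1 + 2*100))*(9 - 15) = (61/(-1 + 200))*(-6) = (61/199)*(-6) = -366/199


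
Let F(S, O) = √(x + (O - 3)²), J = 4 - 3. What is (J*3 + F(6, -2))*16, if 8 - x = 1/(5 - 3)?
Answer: 48 + 8*√130 ≈ 139.21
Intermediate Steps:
J = 1
x = 15/2 (x = 8 - 1/(5 - 3) = 8 - 1/2 = 8 - 1*½ = 8 - ½ = 15/2 ≈ 7.5000)
F(S, O) = √(15/2 + (-3 + O)²) (F(S, O) = √(15/2 + (O - 3)²) = √(15/2 + (-3 + O)²))
(J*3 + F(6, -2))*16 = (1*3 + √(30 + 4*(-3 - 2)²)/2)*16 = (3 + √(30 + 4*(-5)²)/2)*16 = (3 + √(30 + 4*25)/2)*16 = (3 + √(30 + 100)/2)*16 = (3 + √130/2)*16 = 48 + 8*√130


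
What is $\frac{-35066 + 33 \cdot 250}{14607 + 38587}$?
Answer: $- \frac{13408}{26597} \approx -0.50412$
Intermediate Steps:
$\frac{-35066 + 33 \cdot 250}{14607 + 38587} = \frac{-35066 + 8250}{53194} = \left(-26816\right) \frac{1}{53194} = - \frac{13408}{26597}$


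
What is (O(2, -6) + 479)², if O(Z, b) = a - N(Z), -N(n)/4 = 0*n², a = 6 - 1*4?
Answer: 231361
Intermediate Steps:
a = 2 (a = 6 - 4 = 2)
N(n) = 0 (N(n) = -0*n² = -4*0 = 0)
O(Z, b) = 2 (O(Z, b) = 2 - 1*0 = 2 + 0 = 2)
(O(2, -6) + 479)² = (2 + 479)² = 481² = 231361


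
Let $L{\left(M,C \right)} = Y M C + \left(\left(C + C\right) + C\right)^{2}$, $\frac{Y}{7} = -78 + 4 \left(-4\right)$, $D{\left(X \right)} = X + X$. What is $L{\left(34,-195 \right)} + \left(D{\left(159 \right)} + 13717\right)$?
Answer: $4718800$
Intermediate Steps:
$D{\left(X \right)} = 2 X$
$Y = -658$ ($Y = 7 \left(-78 + 4 \left(-4\right)\right) = 7 \left(-78 - 16\right) = 7 \left(-94\right) = -658$)
$L{\left(M,C \right)} = 9 C^{2} - 658 C M$ ($L{\left(M,C \right)} = - 658 M C + \left(\left(C + C\right) + C\right)^{2} = - 658 C M + \left(2 C + C\right)^{2} = - 658 C M + \left(3 C\right)^{2} = - 658 C M + 9 C^{2} = 9 C^{2} - 658 C M$)
$L{\left(34,-195 \right)} + \left(D{\left(159 \right)} + 13717\right) = - 195 \left(\left(-658\right) 34 + 9 \left(-195\right)\right) + \left(2 \cdot 159 + 13717\right) = - 195 \left(-22372 - 1755\right) + \left(318 + 13717\right) = \left(-195\right) \left(-24127\right) + 14035 = 4704765 + 14035 = 4718800$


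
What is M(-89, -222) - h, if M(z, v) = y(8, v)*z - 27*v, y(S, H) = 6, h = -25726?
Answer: 31186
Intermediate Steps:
M(z, v) = -27*v + 6*z (M(z, v) = 6*z - 27*v = -27*v + 6*z)
M(-89, -222) - h = (-27*(-222) + 6*(-89)) - 1*(-25726) = (5994 - 534) + 25726 = 5460 + 25726 = 31186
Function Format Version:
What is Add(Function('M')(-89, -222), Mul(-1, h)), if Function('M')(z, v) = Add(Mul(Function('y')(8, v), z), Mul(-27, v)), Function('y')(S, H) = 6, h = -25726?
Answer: 31186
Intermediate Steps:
Function('M')(z, v) = Add(Mul(-27, v), Mul(6, z)) (Function('M')(z, v) = Add(Mul(6, z), Mul(-27, v)) = Add(Mul(-27, v), Mul(6, z)))
Add(Function('M')(-89, -222), Mul(-1, h)) = Add(Add(Mul(-27, -222), Mul(6, -89)), Mul(-1, -25726)) = Add(Add(5994, -534), 25726) = Add(5460, 25726) = 31186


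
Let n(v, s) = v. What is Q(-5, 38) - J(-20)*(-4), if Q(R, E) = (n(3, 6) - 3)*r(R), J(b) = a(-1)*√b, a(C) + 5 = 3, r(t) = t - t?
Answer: -16*I*√5 ≈ -35.777*I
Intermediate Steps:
r(t) = 0
a(C) = -2 (a(C) = -5 + 3 = -2)
J(b) = -2*√b
Q(R, E) = 0 (Q(R, E) = (3 - 3)*0 = 0*0 = 0)
Q(-5, 38) - J(-20)*(-4) = 0 - (-4*I*√5)*(-4) = 0 - 16*I*√5 = -16*I*√5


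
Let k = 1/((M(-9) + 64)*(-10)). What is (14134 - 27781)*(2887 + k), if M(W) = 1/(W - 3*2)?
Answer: -75567028161/1918 ≈ -3.9399e+7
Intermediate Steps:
M(W) = 1/(-6 + W) (M(W) = 1/(W - 6) = 1/(-6 + W))
k = -3/1918 (k = 1/((1/(-6 - 9) + 64)*(-10)) = 1/((1/(-15) + 64)*(-10)) = 1/((-1/15 + 64)*(-10)) = 1/((959/15)*(-10)) = 1/(-1918/3) = -3/1918 ≈ -0.0015641)
(14134 - 27781)*(2887 + k) = (14134 - 27781)*(2887 - 3/1918) = -13647*5537263/1918 = -75567028161/1918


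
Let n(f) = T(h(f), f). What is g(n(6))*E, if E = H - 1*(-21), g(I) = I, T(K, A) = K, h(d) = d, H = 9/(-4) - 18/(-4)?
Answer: 279/2 ≈ 139.50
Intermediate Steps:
H = 9/4 (H = 9*(-¼) - 18*(-¼) = -9/4 + 9/2 = 9/4 ≈ 2.2500)
n(f) = f
E = 93/4 (E = 9/4 - 1*(-21) = 9/4 + 21 = 93/4 ≈ 23.250)
g(n(6))*E = 6*(93/4) = 279/2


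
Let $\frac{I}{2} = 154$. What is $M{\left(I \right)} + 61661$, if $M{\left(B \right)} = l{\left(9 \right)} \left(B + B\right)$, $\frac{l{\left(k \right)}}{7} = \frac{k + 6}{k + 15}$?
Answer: $64356$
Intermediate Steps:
$I = 308$ ($I = 2 \cdot 154 = 308$)
$l{\left(k \right)} = \frac{7 \left(6 + k\right)}{15 + k}$ ($l{\left(k \right)} = 7 \frac{k + 6}{k + 15} = 7 \frac{6 + k}{15 + k} = \frac{7 \left(6 + k\right)}{15 + k}$)
$M{\left(B \right)} = \frac{35 B}{4}$ ($M{\left(B \right)} = \frac{7 \left(6 + 9\right)}{15 + 9} \left(B + B\right) = 7 \cdot \frac{1}{24} \cdot 15 \cdot 2 B = \frac{35 \cdot 2 B}{8} = \frac{35 B}{4}$)
$M{\left(I \right)} + 61661 = \frac{35}{4} \cdot 308 + 61661 = 2695 + 61661 = 64356$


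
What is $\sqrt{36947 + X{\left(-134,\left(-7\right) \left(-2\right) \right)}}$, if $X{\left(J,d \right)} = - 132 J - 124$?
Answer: $19 \sqrt{151} \approx 233.48$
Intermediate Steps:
$X{\left(J,d \right)} = -124 - 132 J$
$\sqrt{36947 + X{\left(-134,\left(-7\right) \left(-2\right) \right)}} = \sqrt{36947 - -17564} = \sqrt{36947 + \left(-124 + 17688\right)} = \sqrt{36947 + 17564} = \sqrt{54511} = 19 \sqrt{151}$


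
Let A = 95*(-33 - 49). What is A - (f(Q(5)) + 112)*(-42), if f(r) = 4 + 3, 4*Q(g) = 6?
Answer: -2792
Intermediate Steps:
Q(g) = 3/2 (Q(g) = (¼)*6 = 3/2)
f(r) = 7
A = -7790 (A = 95*(-82) = -7790)
A - (f(Q(5)) + 112)*(-42) = -7790 - (7 + 112)*(-42) = -7790 - 119*(-42) = -7790 - 1*(-4998) = -7790 + 4998 = -2792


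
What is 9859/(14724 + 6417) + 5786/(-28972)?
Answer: 81656561/306248526 ≈ 0.26663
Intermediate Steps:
9859/(14724 + 6417) + 5786/(-28972) = 9859/21141 + 5786*(-1/28972) = 9859*(1/21141) - 2893/14486 = 9859/21141 - 2893/14486 = 81656561/306248526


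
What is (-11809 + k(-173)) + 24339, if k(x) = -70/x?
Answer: 2167760/173 ≈ 12530.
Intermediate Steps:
(-11809 + k(-173)) + 24339 = (-11809 - 70/(-173)) + 24339 = (-11809 - 70*(-1/173)) + 24339 = (-11809 + 70/173) + 24339 = -2042887/173 + 24339 = 2167760/173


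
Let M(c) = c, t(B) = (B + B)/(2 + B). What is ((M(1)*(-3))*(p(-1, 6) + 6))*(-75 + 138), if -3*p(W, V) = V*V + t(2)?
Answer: 1197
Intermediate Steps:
t(B) = 2*B/(2 + B) (t(B) = (2*B)/(2 + B) = 2*B/(2 + B))
p(W, V) = -1/3 - V**2/3 (p(W, V) = -(V*V + 2*2/(2 + 2))/3 = -(V**2 + 2*2/4)/3 = -(V**2 + 2*2*(1/4))/3 = -(V**2 + 1)/3 = -(1 + V**2)/3 = -1/3 - V**2/3)
((M(1)*(-3))*(p(-1, 6) + 6))*(-75 + 138) = ((1*(-3))*((-1/3 - 1/3*6**2) + 6))*(-75 + 138) = -3*((-1/3 - 1/3*36) + 6)*63 = -3*((-1/3 - 12) + 6)*63 = -3*(-37/3 + 6)*63 = -3*(-19/3)*63 = 19*63 = 1197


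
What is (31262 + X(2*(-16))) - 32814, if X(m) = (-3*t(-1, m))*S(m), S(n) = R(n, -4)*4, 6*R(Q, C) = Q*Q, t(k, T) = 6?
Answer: -13840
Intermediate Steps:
R(Q, C) = Q²/6 (R(Q, C) = (Q*Q)/6 = Q²/6)
S(n) = 2*n²/3 (S(n) = (n²/6)*4 = 2*n²/3)
X(m) = -12*m² (X(m) = (-3*6)*(2*m²/3) = -12*m²)
(31262 + X(2*(-16))) - 32814 = (31262 - 12*(2*(-16))²) - 32814 = (31262 - 12*(-32)²) - 32814 = (31262 - 12*1024) - 32814 = (31262 - 12288) - 32814 = 18974 - 32814 = -13840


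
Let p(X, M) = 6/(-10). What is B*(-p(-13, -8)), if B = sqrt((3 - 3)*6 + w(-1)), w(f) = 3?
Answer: 3*sqrt(3)/5 ≈ 1.0392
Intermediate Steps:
p(X, M) = -3/5 (p(X, M) = 6*(-1/10) = -3/5)
B = sqrt(3) (B = sqrt((3 - 3)*6 + 3) = sqrt(0*6 + 3) = sqrt(0 + 3) = sqrt(3) ≈ 1.7320)
B*(-p(-13, -8)) = sqrt(3)*(-1*(-3/5)) = sqrt(3)*(3/5) = 3*sqrt(3)/5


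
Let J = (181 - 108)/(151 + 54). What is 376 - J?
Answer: 77007/205 ≈ 375.64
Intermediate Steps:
J = 73/205 ≈ 0.35610
376 - J = 376 - 1*73/205 = 376 - 73/205 = 77007/205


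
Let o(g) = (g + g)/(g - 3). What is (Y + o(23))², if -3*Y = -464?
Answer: 22174681/900 ≈ 24639.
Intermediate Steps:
Y = 464/3 (Y = -⅓*(-464) = 464/3 ≈ 154.67)
o(g) = 2*g/(-3 + g) (o(g) = (2*g)/(-3 + g) = 2*g/(-3 + g))
(Y + o(23))² = (464/3 + 2*23/(-3 + 23))² = (464/3 + 2*23/20)² = (464/3 + 2*23*(1/20))² = (464/3 + 23/10)² = (4709/30)² = 22174681/900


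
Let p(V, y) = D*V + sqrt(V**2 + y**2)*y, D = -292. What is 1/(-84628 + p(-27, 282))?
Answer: 19186/123099509 + 423*sqrt(8917)/246199018 ≈ 0.00031810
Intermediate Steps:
p(V, y) = -292*V + y*sqrt(V**2 + y**2) (p(V, y) = -292*V + sqrt(V**2 + y**2)*y = -292*V + y*sqrt(V**2 + y**2))
1/(-84628 + p(-27, 282)) = 1/(-84628 + (-292*(-27) + 282*sqrt((-27)**2 + 282**2))) = 1/(-84628 + (7884 + 282*sqrt(729 + 79524))) = 1/(-84628 + (7884 + 282*sqrt(80253))) = 1/(-84628 + (7884 + 282*(3*sqrt(8917)))) = 1/(-84628 + (7884 + 846*sqrt(8917))) = 1/(-76744 + 846*sqrt(8917))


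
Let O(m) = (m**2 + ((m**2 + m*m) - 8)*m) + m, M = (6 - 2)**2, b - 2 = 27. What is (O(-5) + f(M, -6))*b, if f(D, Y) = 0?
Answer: -5510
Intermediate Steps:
b = 29 (b = 2 + 27 = 29)
M = 16 (M = 4**2 = 16)
O(m) = m + m**2 + m*(-8 + 2*m**2) (O(m) = (m**2 + ((m**2 + m**2) - 8)*m) + m = (m**2 + (2*m**2 - 8)*m) + m = (m**2 + (-8 + 2*m**2)*m) + m = (m**2 + m*(-8 + 2*m**2)) + m = m + m**2 + m*(-8 + 2*m**2))
(O(-5) + f(M, -6))*b = (-5*(-7 - 5 + 2*(-5)**2) + 0)*29 = (-5*(-7 - 5 + 2*25) + 0)*29 = (-5*(-7 - 5 + 50) + 0)*29 = (-5*38 + 0)*29 = (-190 + 0)*29 = -190*29 = -5510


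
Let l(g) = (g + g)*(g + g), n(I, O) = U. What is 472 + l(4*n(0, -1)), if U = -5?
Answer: 2072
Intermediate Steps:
n(I, O) = -5
l(g) = 4*g² (l(g) = (2*g)*(2*g) = 4*g²)
472 + l(4*n(0, -1)) = 472 + 4*(4*(-5))² = 472 + 4*(-20)² = 472 + 4*400 = 472 + 1600 = 2072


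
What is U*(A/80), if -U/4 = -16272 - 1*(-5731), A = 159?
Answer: 1676019/20 ≈ 83801.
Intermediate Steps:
U = 42164 (U = -4*(-16272 - 1*(-5731)) = -4*(-16272 + 5731) = -4*(-10541) = 42164)
U*(A/80) = 42164*(159/80) = 1676019/20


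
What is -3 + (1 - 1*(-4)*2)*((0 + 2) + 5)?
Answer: 60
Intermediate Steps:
-3 + (1 - 1*(-4)*2)*((0 + 2) + 5) = -3 + (1 + 4*2)*(2 + 5) = -3 + (1 + 8)*7 = -3 + 9*7 = -3 + 63 = 60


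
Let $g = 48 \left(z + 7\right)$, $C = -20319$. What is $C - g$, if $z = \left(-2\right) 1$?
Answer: $-20559$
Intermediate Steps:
$z = -2$
$g = 240$ ($g = 48 \left(-2 + 7\right) = 48 \cdot 5 = 240$)
$C - g = -20319 - 240 = -20559$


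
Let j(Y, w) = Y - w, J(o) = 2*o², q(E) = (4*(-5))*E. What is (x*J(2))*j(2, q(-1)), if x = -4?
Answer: 576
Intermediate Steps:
q(E) = -20*E
(x*J(2))*j(2, q(-1)) = (-8*2²)*(2 - (-20)*(-1)) = (-8*4)*(2 - 1*20) = (-4*8)*(2 - 20) = -32*(-18) = 576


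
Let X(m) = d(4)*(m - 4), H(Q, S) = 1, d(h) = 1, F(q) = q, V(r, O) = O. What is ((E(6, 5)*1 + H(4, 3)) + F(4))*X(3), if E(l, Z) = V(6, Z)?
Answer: -10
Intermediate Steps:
E(l, Z) = Z
X(m) = -4 + m (X(m) = 1*(m - 4) = 1*(-4 + m) = -4 + m)
((E(6, 5)*1 + H(4, 3)) + F(4))*X(3) = ((5*1 + 1) + 4)*(-4 + 3) = ((5 + 1) + 4)*(-1) = (6 + 4)*(-1) = 10*(-1) = -10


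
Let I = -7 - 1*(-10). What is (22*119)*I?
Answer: 7854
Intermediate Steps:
I = 3 (I = -7 + 10 = 3)
(22*119)*I = (22*119)*3 = 2618*3 = 7854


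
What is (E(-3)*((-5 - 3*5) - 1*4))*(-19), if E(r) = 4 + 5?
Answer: 4104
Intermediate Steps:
E(r) = 9
(E(-3)*((-5 - 3*5) - 1*4))*(-19) = (9*((-5 - 3*5) - 1*4))*(-19) = (9*((-5 - 15) - 4))*(-19) = (9*(-20 - 4))*(-19) = (9*(-24))*(-19) = -216*(-19) = 4104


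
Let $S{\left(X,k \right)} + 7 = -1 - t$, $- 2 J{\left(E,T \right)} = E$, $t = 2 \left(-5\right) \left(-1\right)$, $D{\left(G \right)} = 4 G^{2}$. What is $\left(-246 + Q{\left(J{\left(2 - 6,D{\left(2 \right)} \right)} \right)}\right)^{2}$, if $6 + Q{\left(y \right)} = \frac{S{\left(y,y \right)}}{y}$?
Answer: $68121$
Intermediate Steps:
$t = 10$ ($t = \left(-10\right) \left(-1\right) = 10$)
$J{\left(E,T \right)} = - \frac{E}{2}$
$S{\left(X,k \right)} = -18$ ($S{\left(X,k \right)} = -7 - 11 = -18$)
$Q{\left(y \right)} = -6 - \frac{18}{y}$
$\left(-246 + Q{\left(J{\left(2 - 6,D{\left(2 \right)} \right)} \right)}\right)^{2} = \left(-246 - \left(6 + \frac{18}{\left(- \frac{1}{2}\right) \left(2 - 6\right)}\right)\right)^{2} = \left(-246 - \left(6 + \frac{18}{\left(- \frac{1}{2}\right) \left(-4\right)}\right)\right)^{2} = \left(-246 - \left(6 + \frac{18}{2}\right)\right)^{2} = \left(-246 - 15\right)^{2} = \left(-261\right)^{2} = 68121$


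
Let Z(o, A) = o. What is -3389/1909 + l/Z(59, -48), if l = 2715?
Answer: 4982984/112631 ≈ 44.242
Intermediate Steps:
-3389/1909 + l/Z(59, -48) = -3389/1909 + 2715/59 = 4982984/112631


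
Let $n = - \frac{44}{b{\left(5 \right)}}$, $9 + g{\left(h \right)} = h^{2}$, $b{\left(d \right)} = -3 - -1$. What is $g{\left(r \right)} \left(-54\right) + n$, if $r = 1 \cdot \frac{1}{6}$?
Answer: $\frac{1013}{2} \approx 506.5$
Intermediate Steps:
$r = \frac{1}{6}$ ($r = 1 \cdot \frac{1}{6} = \frac{1}{6} \approx 0.16667$)
$b{\left(d \right)} = -2$ ($b{\left(d \right)} = -3 + 1 = -2$)
$g{\left(h \right)} = -9 + h^{2}$
$n = 22$ ($n = - \frac{44}{-2} = \left(-44\right) \left(- \frac{1}{2}\right) = 22$)
$g{\left(r \right)} \left(-54\right) + n = \left(-9 + \left(\frac{1}{6}\right)^{2}\right) \left(-54\right) + 22 = \left(-9 + \frac{1}{36}\right) \left(-54\right) + 22 = \left(- \frac{323}{36}\right) \left(-54\right) + 22 = \frac{969}{2} + 22 = \frac{1013}{2}$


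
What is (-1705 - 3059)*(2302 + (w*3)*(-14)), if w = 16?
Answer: -7765320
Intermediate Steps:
(-1705 - 3059)*(2302 + (w*3)*(-14)) = (-1705 - 3059)*(2302 + (16*3)*(-14)) = -4764*(2302 + 48*(-14)) = -4764*(2302 - 672) = -4764*1630 = -7765320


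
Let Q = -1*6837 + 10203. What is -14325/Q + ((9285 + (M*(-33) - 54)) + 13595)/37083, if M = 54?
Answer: -51153319/13869042 ≈ -3.6883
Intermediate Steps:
Q = 3366 (Q = -6837 + 10203 = 3366)
-14325/Q + ((9285 + (M*(-33) - 54)) + 13595)/37083 = -14325/3366 + ((9285 + (54*(-33) - 54)) + 13595)/37083 = -14325*1/3366 + ((9285 + (-1782 - 54)) + 13595)*(1/37083) = -4775/1122 + ((9285 - 1836) + 13595)*(1/37083) = -4775/1122 + (7449 + 13595)*(1/37083) = -4775/1122 + 21044*(1/37083) = -4775/1122 + 21044/37083 = -51153319/13869042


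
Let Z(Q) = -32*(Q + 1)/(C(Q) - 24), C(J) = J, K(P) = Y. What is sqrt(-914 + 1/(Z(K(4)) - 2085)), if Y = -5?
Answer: 3*I*sqrt(372862600487)/60593 ≈ 30.232*I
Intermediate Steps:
K(P) = -5
Z(Q) = -32*(1 + Q)/(-24 + Q) (Z(Q) = -32*(Q + 1)/(Q - 24) = -32*(1 + Q)/(-24 + Q))
sqrt(-914 + 1/(Z(K(4)) - 2085)) = sqrt(-914 + 1/(32*(-1 - 1*(-5))/(-24 - 5) - 2085)) = sqrt(-914 + 1/(32*(-1 + 5)/(-29) - 2085)) = sqrt(-914 + 1/(32*(-1/29)*4 - 2085)) = sqrt(-914 + 1/(-128/29 - 2085)) = sqrt(-914 + 1/(-60593/29)) = sqrt(-914 - 29/60593) = sqrt(-55382031/60593) = 3*I*sqrt(372862600487)/60593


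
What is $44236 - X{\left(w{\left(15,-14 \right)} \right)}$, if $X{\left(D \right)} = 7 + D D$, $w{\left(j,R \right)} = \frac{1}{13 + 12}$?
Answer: $\frac{27643124}{625} \approx 44229.0$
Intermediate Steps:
$w{\left(j,R \right)} = \frac{1}{25}$
$X{\left(D \right)} = 7 + D^{2}$
$44236 - X{\left(w{\left(15,-14 \right)} \right)} = 44236 - \left(7 + \left(\frac{1}{25}\right)^{2}\right) = 44236 - \left(7 + \frac{1}{625}\right) = 44236 - \frac{4376}{625} = \frac{27643124}{625}$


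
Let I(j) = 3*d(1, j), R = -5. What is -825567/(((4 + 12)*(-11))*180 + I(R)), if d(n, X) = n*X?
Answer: 275189/10565 ≈ 26.047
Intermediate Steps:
d(n, X) = X*n
I(j) = 3*j (I(j) = 3*(j*1) = 3*j)
-825567/(((4 + 12)*(-11))*180 + I(R)) = -825567/(((4 + 12)*(-11))*180 + 3*(-5)) = -825567/((16*(-11))*180 - 15) = -825567/(-176*180 - 15) = -825567/(-31680 - 15) = -825567/(-31695) = -825567*(-1/31695) = 275189/10565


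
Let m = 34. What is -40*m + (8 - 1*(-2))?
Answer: -1350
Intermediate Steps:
-40*m + (8 - 1*(-2)) = -40*34 + (8 - 1*(-2)) = -1360 + (8 + 2) = -1360 + 10 = -1350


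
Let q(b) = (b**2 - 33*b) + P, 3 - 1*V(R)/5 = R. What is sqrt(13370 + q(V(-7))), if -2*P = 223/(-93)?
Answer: sqrt(491996598)/186 ≈ 119.25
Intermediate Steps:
V(R) = 15 - 5*R
P = 223/186 (P = -223/(2*(-93)) = -223*(-1)/(2*93) = -1/2*(-223/93) = 223/186 ≈ 1.1989)
q(b) = 223/186 + b**2 - 33*b (q(b) = (b**2 - 33*b) + 223/186 = 223/186 + b**2 - 33*b)
sqrt(13370 + q(V(-7))) = sqrt(13370 + (223/186 + (15 - 5*(-7))**2 - 33*(15 - 5*(-7)))) = sqrt(13370 + (223/186 + (15 + 35)**2 - 33*(15 + 35))) = sqrt(13370 + (223/186 + 50**2 - 33*50)) = sqrt(13370 + (223/186 + 2500 - 1650)) = sqrt(13370 + 158323/186) = sqrt(2645143/186) = sqrt(491996598)/186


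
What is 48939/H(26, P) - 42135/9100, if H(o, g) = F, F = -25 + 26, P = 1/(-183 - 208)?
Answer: 89060553/1820 ≈ 48934.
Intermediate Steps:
P = -1/391 (P = 1/(-391) = -1/391 ≈ -0.0025575)
F = 1
H(o, g) = 1
48939/H(26, P) - 42135/9100 = 48939/1 - 42135/9100 = 48939*1 - 42135*1/9100 = 48939 - 8427/1820 = 89060553/1820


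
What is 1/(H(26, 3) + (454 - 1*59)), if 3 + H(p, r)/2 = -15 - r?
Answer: 1/353 ≈ 0.0028329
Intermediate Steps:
H(p, r) = -36 - 2*r (H(p, r) = -6 + 2*(-15 - r) = -6 + (-30 - 2*r) = -36 - 2*r)
1/(H(26, 3) + (454 - 1*59)) = 1/((-36 - 2*3) + (454 - 1*59)) = 1/((-36 - 6) + (454 - 59)) = 1/(-42 + 395) = 1/353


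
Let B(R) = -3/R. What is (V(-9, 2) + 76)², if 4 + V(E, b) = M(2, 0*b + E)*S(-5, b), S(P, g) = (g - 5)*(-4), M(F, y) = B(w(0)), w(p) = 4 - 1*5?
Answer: 11664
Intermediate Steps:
w(p) = -1 (w(p) = 4 - 5 = -1)
M(F, y) = 3 (M(F, y) = -3/(-1) = -3*(-1) = 3)
S(P, g) = 20 - 4*g (S(P, g) = (-5 + g)*(-4) = 20 - 4*g)
V(E, b) = 56 - 12*b (V(E, b) = -4 + 3*(20 - 4*b) = -4 + (60 - 12*b) = 56 - 12*b)
(V(-9, 2) + 76)² = ((56 - 12*2) + 76)² = ((56 - 24) + 76)² = (32 + 76)² = 108² = 11664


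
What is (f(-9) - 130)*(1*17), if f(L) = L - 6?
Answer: -2465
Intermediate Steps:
f(L) = -6 + L
(f(-9) - 130)*(1*17) = ((-6 - 9) - 130)*(1*17) = (-15 - 130)*17 = -145*17 = -2465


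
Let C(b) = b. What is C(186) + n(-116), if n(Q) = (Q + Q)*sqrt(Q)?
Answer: 186 - 464*I*sqrt(29) ≈ 186.0 - 2498.7*I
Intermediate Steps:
n(Q) = 2*Q**(3/2) (n(Q) = (2*Q)*sqrt(Q) = 2*Q**(3/2))
C(186) + n(-116) = 186 + 2*(-116)**(3/2) = 186 + 2*(-232*I*sqrt(29)) = 186 - 464*I*sqrt(29)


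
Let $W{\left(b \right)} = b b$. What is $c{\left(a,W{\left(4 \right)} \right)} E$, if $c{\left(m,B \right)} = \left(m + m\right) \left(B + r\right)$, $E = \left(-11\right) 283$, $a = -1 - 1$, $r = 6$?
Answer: $273944$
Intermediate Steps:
$W{\left(b \right)} = b^{2}$
$a = -2$ ($a = -1 - 1 = -2$)
$E = -3113$
$c{\left(m,B \right)} = 2 m \left(6 + B\right)$ ($c{\left(m,B \right)} = \left(m + m\right) \left(B + 6\right) = 2 m \left(6 + B\right)$)
$c{\left(a,W{\left(4 \right)} \right)} E = 2 \left(-2\right) \left(6 + 4^{2}\right) \left(-3113\right) = 2 \left(-2\right) \left(6 + 16\right) \left(-3113\right) = 2 \left(-2\right) 22 \left(-3113\right) = \left(-88\right) \left(-3113\right) = 273944$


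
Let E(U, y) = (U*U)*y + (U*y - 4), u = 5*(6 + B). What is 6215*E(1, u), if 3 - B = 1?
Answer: 472340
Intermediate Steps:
B = 2 (B = 3 - 1*1 = 3 - 1 = 2)
u = 40 (u = 5*(6 + 2) = 5*8 = 40)
E(U, y) = -4 + U*y + y*U² (E(U, y) = U²*y + (-4 + U*y) = y*U² + (-4 + U*y) = -4 + U*y + y*U²)
6215*E(1, u) = 6215*(-4 + 1*40 + 40*1²) = 6215*(-4 + 40 + 40*1) = 6215*(-4 + 40 + 40) = 6215*76 = 472340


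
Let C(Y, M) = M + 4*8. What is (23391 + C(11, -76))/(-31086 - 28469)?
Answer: -23347/59555 ≈ -0.39202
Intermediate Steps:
C(Y, M) = 32 + M (C(Y, M) = M + 32 = 32 + M)
(23391 + C(11, -76))/(-31086 - 28469) = (23391 + (32 - 76))/(-31086 - 28469) = (23391 - 44)/(-59555) = 23347*(-1/59555) = -23347/59555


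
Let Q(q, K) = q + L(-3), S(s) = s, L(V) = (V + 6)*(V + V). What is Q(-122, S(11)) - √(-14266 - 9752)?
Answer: -140 - I*√24018 ≈ -140.0 - 154.98*I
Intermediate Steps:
L(V) = 2*V*(6 + V) (L(V) = (6 + V)*(2*V) = 2*V*(6 + V))
Q(q, K) = -18 + q (Q(q, K) = q + 2*(-3)*(6 - 3) = q + 2*(-3)*3 = q - 18 = -18 + q)
Q(-122, S(11)) - √(-14266 - 9752) = (-18 - 122) - √(-14266 - 9752) = -140 - √(-24018) = -140 - I*√24018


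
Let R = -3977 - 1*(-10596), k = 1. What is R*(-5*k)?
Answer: -33095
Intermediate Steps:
R = 6619 (R = -3977 + 10596 = 6619)
R*(-5*k) = 6619*(-5*1) = 6619*(-5) = -33095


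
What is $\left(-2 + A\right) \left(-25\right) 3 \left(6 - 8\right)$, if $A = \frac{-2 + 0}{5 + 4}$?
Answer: $- \frac{1000}{3} \approx -333.33$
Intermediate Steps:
$A = - \frac{2}{9} \approx -0.22222$
$\left(-2 + A\right) \left(-25\right) 3 \left(6 - 8\right) = \left(-2 - \frac{2}{9}\right) \left(-25\right) 3 \left(6 - 8\right) = \left(- \frac{20}{9}\right) \left(-25\right) 3 \left(-2\right) = \frac{500}{9} \left(-6\right) = - \frac{1000}{3}$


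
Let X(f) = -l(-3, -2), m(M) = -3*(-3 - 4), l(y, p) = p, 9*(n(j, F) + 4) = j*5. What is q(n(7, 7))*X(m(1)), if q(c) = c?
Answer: -2/9 ≈ -0.22222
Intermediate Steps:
n(j, F) = -4 + 5*j/9 (n(j, F) = -4 + (j*5)/9 = -4 + (5*j)/9 = -4 + 5*j/9)
m(M) = 21 (m(M) = -3*(-7) = 21)
X(f) = 2 (X(f) = -1*(-2) = 2)
q(n(7, 7))*X(m(1)) = (-4 + (5/9)*7)*2 = (-4 + 35/9)*2 = -⅑*2 = -2/9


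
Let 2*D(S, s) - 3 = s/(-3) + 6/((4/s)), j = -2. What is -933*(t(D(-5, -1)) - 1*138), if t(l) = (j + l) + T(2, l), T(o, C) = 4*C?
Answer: 505375/4 ≈ 1.2634e+5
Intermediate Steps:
D(S, s) = 3/2 + 7*s/12 (D(S, s) = 3/2 + (s/(-3) + 6/((4/s)))/2 = 3/2 + (s*(-1/3) + 6*(s/4))/2 = 3/2 + (-s/3 + 3*s/2)/2 = 3/2 + (7*s/6)/2 = 3/2 + 7*s/12)
t(l) = -2 + 5*l (t(l) = (-2 + l) + 4*l = -2 + 5*l)
-933*(t(D(-5, -1)) - 1*138) = -933*((-2 + 5*(3/2 + (7/12)*(-1))) - 1*138) = -933*((-2 + 5*(3/2 - 7/12)) - 138) = -933*((-2 + 5*(11/12)) - 138) = -933*((-2 + 55/12) - 138) = -933*(31/12 - 138) = -933*(-1625/12) = 505375/4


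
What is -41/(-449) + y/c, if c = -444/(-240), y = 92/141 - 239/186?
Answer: -6064801/24205141 ≈ -0.25056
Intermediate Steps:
y = -1843/2914 (y = 92*(1/141) - 239*1/186 = 92/141 - 239/186 = -1843/2914 ≈ -0.63246)
c = 37/20 (c = -444*(-1/240) = 37/20 ≈ 1.8500)
-41/(-449) + y/c = -41/(-449) - 1843/(2914*37/20) = -41*(-1/449) - 1843/2914*20/37 = 41/449 - 18430/53909 = -6064801/24205141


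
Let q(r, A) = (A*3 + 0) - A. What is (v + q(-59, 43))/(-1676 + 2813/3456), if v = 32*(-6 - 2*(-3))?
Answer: -297216/5789443 ≈ -0.051338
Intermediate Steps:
v = 0 (v = 32*(-6 + 6) = 32*0 = 0)
q(r, A) = 2*A (q(r, A) = (3*A + 0) - A = 3*A - A = 2*A)
(v + q(-59, 43))/(-1676 + 2813/3456) = (0 + 2*43)/(-1676 + 2813/3456) = (0 + 86)/(-1676 + 2813*(1/3456)) = 86/(-1676 + 2813/3456) = 86/(-5789443/3456) = 86*(-3456/5789443) = -297216/5789443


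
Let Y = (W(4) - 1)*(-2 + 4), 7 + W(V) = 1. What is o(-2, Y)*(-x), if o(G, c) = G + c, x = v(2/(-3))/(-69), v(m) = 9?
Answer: -48/23 ≈ -2.0870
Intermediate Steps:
W(V) = -6 (W(V) = -7 + 1 = -6)
x = -3/23 (x = 9/(-69) = 9*(-1/69) = -3/23 ≈ -0.13043)
Y = -14 (Y = (-6 - 1)*(-2 + 4) = -7*2 = -14)
o(-2, Y)*(-x) = (-2 - 14)*(-1*(-3/23)) = -16*3/23 = -48/23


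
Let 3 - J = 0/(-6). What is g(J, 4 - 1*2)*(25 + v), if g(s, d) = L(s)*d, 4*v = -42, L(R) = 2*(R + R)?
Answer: 348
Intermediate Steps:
L(R) = 4*R (L(R) = 2*(2*R) = 4*R)
v = -21/2 (v = (1/4)*(-42) = -21/2 ≈ -10.500)
J = 3 (J = 3 - 0/(-6) = 3 - 0*(-1)/6 = 3 - 1*0 = 3 + 0 = 3)
g(s, d) = 4*d*s (g(s, d) = (4*s)*d = 4*d*s)
g(J, 4 - 1*2)*(25 + v) = (4*(4 - 1*2)*3)*(25 - 21/2) = (4*(4 - 2)*3)*(29/2) = (4*2*3)*(29/2) = 24*(29/2) = 348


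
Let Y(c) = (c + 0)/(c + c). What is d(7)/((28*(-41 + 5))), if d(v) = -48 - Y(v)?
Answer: 97/2016 ≈ 0.048115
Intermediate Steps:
Y(c) = ½ (Y(c) = c/((2*c)) = c*(1/(2*c)) = ½)
d(v) = -97/2 (d(v) = -48 - 1*½ = -48 - ½ = -97/2)
d(7)/((28*(-41 + 5))) = -97*1/(28*(-41 + 5))/2 = -97/(2*(28*(-36))) = -97/2/(-1008) = -97/2*(-1/1008) = 97/2016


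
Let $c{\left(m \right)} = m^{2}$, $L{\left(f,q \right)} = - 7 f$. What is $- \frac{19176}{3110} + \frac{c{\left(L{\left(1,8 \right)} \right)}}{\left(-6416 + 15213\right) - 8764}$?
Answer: $- \frac{240209}{51315} \approx -4.6811$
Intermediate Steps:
$- \frac{19176}{3110} + \frac{c{\left(L{\left(1,8 \right)} \right)}}{\left(-6416 + 15213\right) - 8764} = - \frac{19176}{3110} + \frac{\left(\left(-7\right) 1\right)^{2}}{\left(-6416 + 15213\right) - 8764} = \left(-19176\right) \frac{1}{3110} + \frac{\left(-7\right)^{2}}{8797 - 8764} = - \frac{9588}{1555} + \frac{49}{33} = - \frac{240209}{51315}$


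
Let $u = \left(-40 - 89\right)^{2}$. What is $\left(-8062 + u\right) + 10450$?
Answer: $19029$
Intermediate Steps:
$u = 16641$ ($u = \left(-129\right)^{2} = 16641$)
$\left(-8062 + u\right) + 10450 = \left(-8062 + 16641\right) + 10450 = 8579 + 10450 = 19029$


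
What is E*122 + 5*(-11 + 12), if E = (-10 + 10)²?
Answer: 5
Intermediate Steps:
E = 0 (E = 0² = 0)
E*122 + 5*(-11 + 12) = 0*122 + 5*(-11 + 12) = 0 + 5*1 = 0 + 5 = 5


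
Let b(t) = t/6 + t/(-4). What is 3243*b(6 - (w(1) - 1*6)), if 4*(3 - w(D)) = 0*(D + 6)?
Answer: -9729/4 ≈ -2432.3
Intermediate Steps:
w(D) = 3 (w(D) = 3 - 0*(D + 6) = 3 - 0*(6 + D) = 3 - ¼*0 = 3 + 0 = 3)
b(t) = -t/12 (b(t) = t*(⅙) + t*(-¼) = t/6 - t/4 = -t/12)
3243*b(6 - (w(1) - 1*6)) = 3243*(-(6 - (3 - 1*6))/12) = 3243*(-(6 - (3 - 6))/12) = 3243*(-(6 - 1*(-3))/12) = 3243*(-(6 + 3)/12) = 3243*(-1/12*9) = 3243*(-¾) = -9729/4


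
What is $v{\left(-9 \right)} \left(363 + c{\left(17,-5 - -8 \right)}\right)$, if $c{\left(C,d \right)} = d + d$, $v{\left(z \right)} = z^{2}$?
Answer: $29889$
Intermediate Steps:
$c{\left(C,d \right)} = 2 d$
$v{\left(-9 \right)} \left(363 + c{\left(17,-5 - -8 \right)}\right) = \left(-9\right)^{2} \left(363 + 2 \left(-5 - -8\right)\right) = 81 \left(363 + 2 \left(-5 + 8\right)\right) = 81 \left(363 + 2 \cdot 3\right) = 81 \left(363 + 6\right) = 81 \cdot 369 = 29889$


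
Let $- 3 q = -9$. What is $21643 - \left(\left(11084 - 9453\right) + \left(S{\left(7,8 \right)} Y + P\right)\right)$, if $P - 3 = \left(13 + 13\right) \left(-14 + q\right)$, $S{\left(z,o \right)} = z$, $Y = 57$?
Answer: $19896$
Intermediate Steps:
$q = 3$ ($q = \left(- \frac{1}{3}\right) \left(-9\right) = 3$)
$P = -283$ ($P = 3 + \left(13 + 13\right) \left(-14 + 3\right) = 3 + 26 \left(-11\right) = 3 - 286 = -283$)
$21643 - \left(\left(11084 - 9453\right) + \left(S{\left(7,8 \right)} Y + P\right)\right) = 21643 - \left(\left(11084 - 9453\right) + \left(7 \cdot 57 - 283\right)\right) = 21643 - \left(1631 + \left(399 - 283\right)\right) = 21643 - \left(1631 + 116\right) = 21643 - 1747 = 19896$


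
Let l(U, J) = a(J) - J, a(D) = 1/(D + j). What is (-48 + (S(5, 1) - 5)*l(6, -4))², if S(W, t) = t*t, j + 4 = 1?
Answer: 197136/49 ≈ 4023.2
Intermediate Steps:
j = -3 (j = -4 + 1 = -3)
S(W, t) = t²
a(D) = 1/(-3 + D) (a(D) = 1/(D - 3) = 1/(-3 + D))
l(U, J) = 1/(-3 + J) - J
(-48 + (S(5, 1) - 5)*l(6, -4))² = (-48 + (1² - 5)*((1 - 1*(-4)*(-3 - 4))/(-3 - 4)))² = (-48 + (1 - 5)*((1 - 1*(-4)*(-7))/(-7)))² = (-48 - (-4)*(1 - 28)/7)² = (-48 - (-4)*(-27)/7)² = (-48 - 4*27/7)² = (-48 - 108/7)² = (-444/7)² = 197136/49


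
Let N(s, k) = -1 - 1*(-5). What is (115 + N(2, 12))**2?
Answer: 14161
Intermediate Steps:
N(s, k) = 4 (N(s, k) = -1 + 5 = 4)
(115 + N(2, 12))**2 = (115 + 4)**2 = 119**2 = 14161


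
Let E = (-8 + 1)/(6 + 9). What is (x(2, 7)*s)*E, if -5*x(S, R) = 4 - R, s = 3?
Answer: -21/25 ≈ -0.84000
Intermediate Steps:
x(S, R) = -⅘ + R/5 (x(S, R) = -(4 - R)/5 = -⅘ + R/5)
E = -7/15 ≈ -0.46667
(x(2, 7)*s)*E = ((-⅘ + (⅕)*7)*3)*(-7/15) = ((-⅘ + 7/5)*3)*(-7/15) = ((⅗)*3)*(-7/15) = (9/5)*(-7/15) = -21/25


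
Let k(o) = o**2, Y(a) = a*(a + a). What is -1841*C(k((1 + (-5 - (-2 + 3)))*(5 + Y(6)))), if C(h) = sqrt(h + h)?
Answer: -708785*sqrt(2) ≈ -1.0024e+6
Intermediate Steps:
Y(a) = 2*a**2 (Y(a) = a*(2*a) = 2*a**2)
C(h) = sqrt(2)*sqrt(h) (C(h) = sqrt(2*h) = sqrt(2)*sqrt(h))
-1841*C(k((1 + (-5 - (-2 + 3)))*(5 + Y(6)))) = -1841*sqrt(2)*sqrt(((1 + (-5 - (-2 + 3)))*(5 + 2*6**2))**2) = -1841*sqrt(2)*sqrt(((1 + (-5 - 1*1))*(5 + 2*36))**2) = -1841*sqrt(2)*sqrt(((1 + (-5 - 1))*(5 + 72))**2) = -1841*sqrt(2)*sqrt(((1 - 6)*77)**2) = -1841*sqrt(2)*sqrt((-5*77)**2) = -1841*sqrt(2)*sqrt((-385)**2) = -1841*sqrt(2)*sqrt(148225) = -1841*sqrt(2)*385 = -708785*sqrt(2)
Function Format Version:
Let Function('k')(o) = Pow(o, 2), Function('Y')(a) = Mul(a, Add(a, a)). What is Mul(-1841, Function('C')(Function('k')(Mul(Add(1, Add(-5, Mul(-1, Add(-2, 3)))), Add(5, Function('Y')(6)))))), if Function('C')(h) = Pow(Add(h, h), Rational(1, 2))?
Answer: Mul(-708785, Pow(2, Rational(1, 2))) ≈ -1.0024e+6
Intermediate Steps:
Function('Y')(a) = Mul(2, Pow(a, 2)) (Function('Y')(a) = Mul(a, Mul(2, a)) = Mul(2, Pow(a, 2)))
Function('C')(h) = Mul(Pow(2, Rational(1, 2)), Pow(h, Rational(1, 2))) (Function('C')(h) = Pow(Mul(2, h), Rational(1, 2)) = Mul(Pow(2, Rational(1, 2)), Pow(h, Rational(1, 2))))
Mul(-1841, Function('C')(Function('k')(Mul(Add(1, Add(-5, Mul(-1, Add(-2, 3)))), Add(5, Function('Y')(6)))))) = Mul(-1841, Mul(Pow(2, Rational(1, 2)), Pow(Pow(Mul(Add(1, Add(-5, Mul(-1, Add(-2, 3)))), Add(5, Mul(2, Pow(6, 2)))), 2), Rational(1, 2)))) = Mul(-1841, Mul(Pow(2, Rational(1, 2)), Pow(Pow(Mul(Add(1, Add(-5, Mul(-1, 1))), Add(5, Mul(2, 36))), 2), Rational(1, 2)))) = Mul(-1841, Mul(Pow(2, Rational(1, 2)), Pow(Pow(Mul(Add(1, Add(-5, -1)), Add(5, 72)), 2), Rational(1, 2)))) = Mul(-1841, Mul(Pow(2, Rational(1, 2)), Pow(Pow(Mul(Add(1, -6), 77), 2), Rational(1, 2)))) = Mul(-1841, Mul(Pow(2, Rational(1, 2)), Pow(Pow(Mul(-5, 77), 2), Rational(1, 2)))) = Mul(-1841, Mul(Pow(2, Rational(1, 2)), Pow(Pow(-385, 2), Rational(1, 2)))) = Mul(-1841, Mul(Pow(2, Rational(1, 2)), Pow(148225, Rational(1, 2)))) = Mul(-1841, Mul(Pow(2, Rational(1, 2)), 385)) = Mul(-1841, Mul(385, Pow(2, Rational(1, 2)))) = Mul(-708785, Pow(2, Rational(1, 2)))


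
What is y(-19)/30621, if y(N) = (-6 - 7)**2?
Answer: 169/30621 ≈ 0.0055191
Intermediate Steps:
y(N) = 169 (y(N) = (-13)**2 = 169)
y(-19)/30621 = 169/30621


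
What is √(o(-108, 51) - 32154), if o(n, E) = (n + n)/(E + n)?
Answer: I*√11606226/19 ≈ 179.3*I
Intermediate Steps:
o(n, E) = 2*n/(E + n) (o(n, E) = (2*n)/(E + n) = 2*n/(E + n))
√(o(-108, 51) - 32154) = √(2*(-108)/(51 - 108) - 32154) = √(2*(-108)/(-57) - 32154) = √(2*(-108)*(-1/57) - 32154) = √(72/19 - 32154) = √(-610854/19) = I*√11606226/19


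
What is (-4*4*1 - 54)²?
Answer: 4900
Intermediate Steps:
(-4*4*1 - 54)² = (-16*1 - 54)² = (-16 - 54)² = (-70)² = 4900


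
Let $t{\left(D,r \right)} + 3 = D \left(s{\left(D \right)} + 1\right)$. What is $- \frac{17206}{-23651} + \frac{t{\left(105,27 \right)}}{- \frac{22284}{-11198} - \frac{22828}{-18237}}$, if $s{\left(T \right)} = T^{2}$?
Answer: $\frac{2795892185250176707}{7828732315526} \approx 3.5713 \cdot 10^{5}$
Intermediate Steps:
$t{\left(D,r \right)} = -3 + D \left(1 + D^{2}\right)$ ($t{\left(D,r \right)} = -3 + D \left(D^{2} + 1\right) = -3 + D \left(1 + D^{2}\right)$)
$- \frac{17206}{-23651} + \frac{t{\left(105,27 \right)}}{- \frac{22284}{-11198} - \frac{22828}{-18237}} = - \frac{17206}{-23651} + \frac{-3 + 105 + 105^{3}}{- \frac{22284}{-11198} - \frac{22828}{-18237}} = \left(-17206\right) \left(- \frac{1}{23651}\right) + \frac{-3 + 105 + 1157625}{\left(-22284\right) \left(- \frac{1}{11198}\right) - - \frac{22828}{18237}} = \frac{17206}{23651} + \frac{1157727}{\frac{11142}{5599} + \frac{22828}{18237}} = \frac{17206}{23651} + \frac{1157727}{\frac{331010626}{102108963}} = \frac{17206}{23651} + 1157727 \cdot \frac{102108963}{331010626} = \frac{17206}{23651} + \frac{118214303407101}{331010626} = \frac{2795892185250176707}{7828732315526}$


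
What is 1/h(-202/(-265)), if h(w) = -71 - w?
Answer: -265/19017 ≈ -0.013935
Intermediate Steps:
1/h(-202/(-265)) = 1/(-71 - (-202)/(-265)) = 1/(-71 - (-202)*(-1)/265) = 1/(-71 - 1*202/265) = 1/(-71 - 202/265) = 1/(-19017/265) = -265/19017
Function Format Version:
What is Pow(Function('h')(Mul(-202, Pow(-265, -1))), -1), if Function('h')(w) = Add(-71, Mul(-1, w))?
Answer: Rational(-265, 19017) ≈ -0.013935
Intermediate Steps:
Pow(Function('h')(Mul(-202, Pow(-265, -1))), -1) = Pow(Add(-71, Mul(-1, Mul(-202, Pow(-265, -1)))), -1) = Pow(Add(-71, Mul(-1, Mul(-202, Rational(-1, 265)))), -1) = Pow(Add(-71, Mul(-1, Rational(202, 265))), -1) = Pow(Add(-71, Rational(-202, 265)), -1) = Pow(Rational(-19017, 265), -1) = Rational(-265, 19017)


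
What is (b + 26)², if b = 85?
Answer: 12321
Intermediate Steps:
(b + 26)² = (85 + 26)² = 111² = 12321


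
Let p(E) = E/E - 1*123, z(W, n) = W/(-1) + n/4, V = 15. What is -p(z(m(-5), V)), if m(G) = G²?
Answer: 122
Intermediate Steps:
z(W, n) = -W + n/4 (z(W, n) = W*(-1) + n*(¼) = -W + n/4)
p(E) = -122 (p(E) = 1 - 123 = -122)
-p(z(m(-5), V)) = -1*(-122) = 122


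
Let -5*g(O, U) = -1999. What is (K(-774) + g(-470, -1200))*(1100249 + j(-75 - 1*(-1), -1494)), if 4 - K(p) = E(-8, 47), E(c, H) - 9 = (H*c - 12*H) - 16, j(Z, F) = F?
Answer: 1484198254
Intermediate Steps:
E(c, H) = -7 - 12*H + H*c (E(c, H) = 9 + ((H*c - 12*H) - 16) = 9 + ((-12*H + H*c) - 16) = 9 + (-16 - 12*H + H*c) = -7 - 12*H + H*c)
g(O, U) = 1999/5 (g(O, U) = -1/5*(-1999) = 1999/5)
K(p) = 951 (K(p) = 4 - (-7 - 12*47 + 47*(-8)) = 4 - (-7 - 564 - 376) = 4 - 1*(-947) = 4 + 947 = 951)
(K(-774) + g(-470, -1200))*(1100249 + j(-75 - 1*(-1), -1494)) = (951 + 1999/5)*(1100249 - 1494) = (6754/5)*1098755 = 1484198254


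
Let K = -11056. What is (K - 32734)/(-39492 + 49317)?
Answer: -8758/1965 ≈ -4.4570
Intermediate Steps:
(K - 32734)/(-39492 + 49317) = (-11056 - 32734)/(-39492 + 49317) = -43790/9825 = -43790*1/9825 = -8758/1965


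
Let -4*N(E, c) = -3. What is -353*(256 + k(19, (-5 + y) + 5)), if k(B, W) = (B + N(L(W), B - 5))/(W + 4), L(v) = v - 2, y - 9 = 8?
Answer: -7618799/84 ≈ -90700.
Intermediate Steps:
y = 17 (y = 9 + 8 = 17)
L(v) = -2 + v
N(E, c) = ¾ (N(E, c) = -¼*(-3) = ¾)
k(B, W) = (¾ + B)/(4 + W) (k(B, W) = (B + ¾)/(W + 4) = (¾ + B)/(4 + W))
-353*(256 + k(19, (-5 + y) + 5)) = -353*(256 + (¾ + 19)/(4 + ((-5 + 17) + 5))) = -353*(256 + (79/4)/(4 + (12 + 5))) = -353*(256 + (79/4)/(4 + 17)) = -353*(256 + (79/4)/21) = -353*(256 + (1/21)*(79/4)) = -353*(256 + 79/84) = -353*21583/84 = -7618799/84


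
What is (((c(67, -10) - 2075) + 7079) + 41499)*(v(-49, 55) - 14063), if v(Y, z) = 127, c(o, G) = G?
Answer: -647926448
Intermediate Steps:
(((c(67, -10) - 2075) + 7079) + 41499)*(v(-49, 55) - 14063) = (((-10 - 2075) + 7079) + 41499)*(127 - 14063) = ((-2085 + 7079) + 41499)*(-13936) = (4994 + 41499)*(-13936) = 46493*(-13936) = -647926448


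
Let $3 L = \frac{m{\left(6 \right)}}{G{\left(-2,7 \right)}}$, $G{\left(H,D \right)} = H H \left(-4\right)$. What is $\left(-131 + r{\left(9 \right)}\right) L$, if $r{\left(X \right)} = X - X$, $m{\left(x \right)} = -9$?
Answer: $- \frac{393}{16} \approx -24.563$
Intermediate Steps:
$G{\left(H,D \right)} = - 4 H^{2}$ ($G{\left(H,D \right)} = H^{2} \left(-4\right) = - 4 H^{2}$)
$r{\left(X \right)} = 0$
$L = \frac{3}{16}$ ($L = \frac{\left(-9\right) \frac{1}{\left(-4\right) \left(-2\right)^{2}}}{3} = \frac{\left(-9\right) \frac{1}{\left(-4\right) 4}}{3} = \frac{\left(-9\right) \frac{1}{-16}}{3} = \frac{\left(-9\right) \left(- \frac{1}{16}\right)}{3} = \frac{1}{3} \cdot \frac{9}{16} = \frac{3}{16} \approx 0.1875$)
$\left(-131 + r{\left(9 \right)}\right) L = \left(-131 + 0\right) \frac{3}{16} = \left(-131\right) \frac{3}{16} = - \frac{393}{16}$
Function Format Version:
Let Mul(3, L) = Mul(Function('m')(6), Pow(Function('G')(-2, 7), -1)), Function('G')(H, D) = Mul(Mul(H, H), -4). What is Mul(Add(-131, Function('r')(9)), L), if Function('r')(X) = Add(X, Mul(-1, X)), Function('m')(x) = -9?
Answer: Rational(-393, 16) ≈ -24.563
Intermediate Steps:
Function('G')(H, D) = Mul(-4, Pow(H, 2)) (Function('G')(H, D) = Mul(Pow(H, 2), -4) = Mul(-4, Pow(H, 2)))
Function('r')(X) = 0
L = Rational(3, 16) (L = Mul(Rational(1, 3), Mul(-9, Pow(Mul(-4, Pow(-2, 2)), -1))) = Mul(Rational(1, 3), Mul(-9, Pow(Mul(-4, 4), -1))) = Mul(Rational(1, 3), Mul(-9, Pow(-16, -1))) = Mul(Rational(1, 3), Mul(-9, Rational(-1, 16))) = Mul(Rational(1, 3), Rational(9, 16)) = Rational(3, 16) ≈ 0.18750)
Mul(Add(-131, Function('r')(9)), L) = Mul(Add(-131, 0), Rational(3, 16)) = Mul(-131, Rational(3, 16)) = Rational(-393, 16)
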